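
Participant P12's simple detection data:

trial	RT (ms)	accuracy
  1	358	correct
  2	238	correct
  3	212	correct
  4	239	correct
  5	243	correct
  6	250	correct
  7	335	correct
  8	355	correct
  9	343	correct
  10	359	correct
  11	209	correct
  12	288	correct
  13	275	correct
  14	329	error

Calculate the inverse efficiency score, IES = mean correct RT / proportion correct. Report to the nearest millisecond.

Correct trials (n=13): 358, 238, 212, 239, 243, 250, 335, 355, 343, 359, 209, 288, 275
Mean correct RT = 3704/13 = 284.9231 ms
Proportion correct = 13/14
IES = 284.9231 / (13/14) = 306.840 ms

307 ms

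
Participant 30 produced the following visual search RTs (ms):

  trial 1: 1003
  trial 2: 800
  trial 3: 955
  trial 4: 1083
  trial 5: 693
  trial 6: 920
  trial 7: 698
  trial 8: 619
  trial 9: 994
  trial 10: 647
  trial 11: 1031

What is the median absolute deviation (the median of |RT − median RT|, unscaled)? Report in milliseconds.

Sorted: 619, 647, 693, 698, 800, 920, 955, 994, 1003, 1031, 1083 → median = 920
|x − 920|: 83, 120, 35, 163, 227, 0, 222, 301, 74, 273, 111
Sorted deviations: 0, 35, 74, 83, 111, 120, 163, 222, 227, 273, 301 → MAD = 120

120 ms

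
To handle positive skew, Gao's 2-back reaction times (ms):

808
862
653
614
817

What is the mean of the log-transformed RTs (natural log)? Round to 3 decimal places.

6.612

ln(RT): 6.6946, 6.7593, 6.4816, 6.4200, 6.7056
Σ ln(RT) = 33.0610
Mean = 33.0610/5 = 6.61221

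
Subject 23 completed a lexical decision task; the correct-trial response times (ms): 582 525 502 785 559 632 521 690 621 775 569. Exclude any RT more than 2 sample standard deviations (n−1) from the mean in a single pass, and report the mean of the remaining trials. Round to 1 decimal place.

614.6 ms

n = 11, ΣRT = 6761, M = 614.636
Σ(x−M)² = 96494.55; s = √(96494.55/10) = 98.232
Cutoffs: 614.636 ± 2·98.232 → [418.2, 811.1]
No RTs fall outside the cutoffs; all 11 retained. Mean = 6761/11 = 614.636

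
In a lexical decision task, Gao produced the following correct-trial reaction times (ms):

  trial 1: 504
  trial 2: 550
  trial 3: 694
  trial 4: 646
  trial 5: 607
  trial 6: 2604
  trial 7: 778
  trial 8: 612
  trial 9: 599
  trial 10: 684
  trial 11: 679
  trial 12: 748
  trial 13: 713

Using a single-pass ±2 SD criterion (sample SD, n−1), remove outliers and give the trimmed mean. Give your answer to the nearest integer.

651 ms

n = 13, ΣRT = 10418, M = 801.385
Σ(x−M)² = 3591307.08; s = √(3591307.08/12) = 547.061
Cutoffs: 801.385 ± 2·547.061 → [-292.7, 1895.5]
Outside: 2604 → excluded.
Retained (n=12): Σ = 7814, mean = 7814/12 = 651.167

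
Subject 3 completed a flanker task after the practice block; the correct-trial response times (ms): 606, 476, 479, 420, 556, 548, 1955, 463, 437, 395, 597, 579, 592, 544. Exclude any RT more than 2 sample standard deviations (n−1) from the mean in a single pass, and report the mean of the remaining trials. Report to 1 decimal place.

n = 14, ΣRT = 8647, M = 617.643
Σ(x−M)² = 1989773.21; s = √(1989773.21/13) = 391.228
Cutoffs: 617.643 ± 2·391.228 → [-164.8, 1400.1]
Outside: 1955 → excluded.
Retained (n=13): Σ = 6692, mean = 6692/13 = 514.769

514.8 ms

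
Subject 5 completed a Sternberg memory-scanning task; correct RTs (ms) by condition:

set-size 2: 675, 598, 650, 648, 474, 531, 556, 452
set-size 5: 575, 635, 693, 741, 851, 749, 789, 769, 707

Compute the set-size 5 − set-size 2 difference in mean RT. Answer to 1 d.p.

150.2 ms

M(set-size 2) = 4584/8 = 573.000
M(set-size 5) = 6509/9 = 723.222
Difference = 723.222 − 573.000 = 150.222 ms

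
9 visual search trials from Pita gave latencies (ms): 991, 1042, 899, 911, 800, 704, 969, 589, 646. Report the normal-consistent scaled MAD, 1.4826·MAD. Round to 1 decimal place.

146.8 ms

Sorted: 589, 646, 704, 800, 899, 911, 969, 991, 1042 → median = 899
|x − 899| sorted: 0, 12, 70, 92, 99, 143, 195, 253, 310 → MAD = 99
Robust SD ≈ 1.4826 × 99 = 146.777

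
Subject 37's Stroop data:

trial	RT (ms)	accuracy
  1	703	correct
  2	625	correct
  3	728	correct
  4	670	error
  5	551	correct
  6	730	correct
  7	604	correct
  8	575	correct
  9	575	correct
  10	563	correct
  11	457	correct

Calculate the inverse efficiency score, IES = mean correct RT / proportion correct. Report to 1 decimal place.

Correct trials (n=10): 703, 625, 728, 551, 730, 604, 575, 575, 563, 457
Mean correct RT = 6111/10 = 611.1000 ms
Proportion correct = 10/11
IES = 611.1000 / (10/11) = 672.210 ms

672.2 ms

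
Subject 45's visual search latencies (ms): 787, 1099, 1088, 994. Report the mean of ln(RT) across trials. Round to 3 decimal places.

ln(RT): 6.6682, 7.0022, 6.9921, 6.9017
Σ ln(RT) = 27.5642
Mean = 27.5642/4 = 6.89105

6.891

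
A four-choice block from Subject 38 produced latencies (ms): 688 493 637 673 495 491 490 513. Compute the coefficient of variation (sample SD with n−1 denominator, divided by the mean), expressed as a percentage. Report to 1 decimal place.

n = 8, Σ = 4480, M = 560.0000
Σ(x−M)² = 55666.000; s = √(55666.000/7) = 89.1756
CV = 89.1756 / 560.0000 = 0.15924 = 15.924%

15.9%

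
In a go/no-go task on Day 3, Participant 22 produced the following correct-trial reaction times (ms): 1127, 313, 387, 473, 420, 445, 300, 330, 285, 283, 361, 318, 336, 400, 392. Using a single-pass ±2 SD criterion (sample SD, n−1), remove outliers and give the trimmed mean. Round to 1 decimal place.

n = 15, ΣRT = 6170, M = 411.333
Σ(x−M)² = 596313.33; s = √(596313.33/14) = 206.383
Cutoffs: 411.333 ± 2·206.383 → [-1.4, 824.1]
Outside: 1127 → excluded.
Retained (n=14): Σ = 5043, mean = 5043/14 = 360.214

360.2 ms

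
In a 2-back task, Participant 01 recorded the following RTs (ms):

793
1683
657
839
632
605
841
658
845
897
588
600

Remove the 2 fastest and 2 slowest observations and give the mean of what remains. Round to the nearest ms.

734 ms

Sorted: 588, 600, 605, 632, 657, 658, 793, 839, 841, 845, 897, 1683
Drop lowest 2 (588, 600) and highest 2 (897, 1683)
Remaining (n=8): Σ = 5870, mean = 5870/8 = 733.750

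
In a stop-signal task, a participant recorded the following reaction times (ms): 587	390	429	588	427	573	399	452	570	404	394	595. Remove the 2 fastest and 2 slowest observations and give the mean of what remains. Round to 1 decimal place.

Sorted: 390, 394, 399, 404, 427, 429, 452, 570, 573, 587, 588, 595
Drop lowest 2 (390, 394) and highest 2 (588, 595)
Remaining (n=8): Σ = 3841, mean = 3841/8 = 480.125

480.1 ms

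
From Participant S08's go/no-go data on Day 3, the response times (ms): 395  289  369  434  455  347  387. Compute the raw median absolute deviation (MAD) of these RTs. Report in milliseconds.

40 ms

Sorted: 289, 347, 369, 387, 395, 434, 455 → median = 387
|x − 387|: 8, 98, 18, 47, 68, 40, 0
Sorted deviations: 0, 8, 18, 40, 47, 68, 98 → MAD = 40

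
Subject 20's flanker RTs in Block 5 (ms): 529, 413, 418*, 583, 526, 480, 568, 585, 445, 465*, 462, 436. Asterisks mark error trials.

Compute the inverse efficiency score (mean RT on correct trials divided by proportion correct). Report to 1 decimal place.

Correct trials (n=10): 529, 413, 583, 526, 480, 568, 585, 445, 462, 436
Mean correct RT = 5027/10 = 502.7000 ms
Proportion correct = 10/12
IES = 502.7000 / (10/12) = 603.240 ms

603.2 ms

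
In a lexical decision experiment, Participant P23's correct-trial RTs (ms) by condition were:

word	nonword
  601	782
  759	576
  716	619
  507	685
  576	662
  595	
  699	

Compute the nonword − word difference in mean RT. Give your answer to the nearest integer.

M(word) = 4453/7 = 636.143
M(nonword) = 3324/5 = 664.800
Difference = 664.800 − 636.143 = 28.657 ms

29 ms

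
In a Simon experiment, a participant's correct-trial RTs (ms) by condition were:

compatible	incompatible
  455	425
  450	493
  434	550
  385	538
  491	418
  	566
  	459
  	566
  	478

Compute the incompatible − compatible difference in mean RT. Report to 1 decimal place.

56.2 ms

M(compatible) = 2215/5 = 443.000
M(incompatible) = 4493/9 = 499.222
Difference = 499.222 − 443.000 = 56.222 ms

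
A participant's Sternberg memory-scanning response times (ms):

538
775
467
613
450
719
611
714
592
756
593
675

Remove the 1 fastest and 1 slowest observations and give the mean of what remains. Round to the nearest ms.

Sorted: 450, 467, 538, 592, 593, 611, 613, 675, 714, 719, 756, 775
Drop lowest 1 (450) and highest 1 (775)
Remaining (n=10): Σ = 6278, mean = 6278/10 = 627.800

628 ms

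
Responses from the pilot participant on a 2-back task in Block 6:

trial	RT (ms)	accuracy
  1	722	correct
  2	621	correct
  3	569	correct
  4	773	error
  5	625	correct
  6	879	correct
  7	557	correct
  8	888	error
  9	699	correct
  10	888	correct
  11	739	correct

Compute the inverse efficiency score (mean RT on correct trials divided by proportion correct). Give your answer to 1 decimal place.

Correct trials (n=9): 722, 621, 569, 625, 879, 557, 699, 888, 739
Mean correct RT = 6299/9 = 699.8889 ms
Proportion correct = 9/11
IES = 699.8889 / (9/11) = 855.420 ms

855.4 ms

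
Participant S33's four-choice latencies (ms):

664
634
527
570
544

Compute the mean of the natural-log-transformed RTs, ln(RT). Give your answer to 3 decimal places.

ln(RT): 6.4983, 6.4520, 6.2672, 6.3456, 6.2989
Σ ln(RT) = 31.8621
Mean = 31.8621/5 = 6.37242

6.372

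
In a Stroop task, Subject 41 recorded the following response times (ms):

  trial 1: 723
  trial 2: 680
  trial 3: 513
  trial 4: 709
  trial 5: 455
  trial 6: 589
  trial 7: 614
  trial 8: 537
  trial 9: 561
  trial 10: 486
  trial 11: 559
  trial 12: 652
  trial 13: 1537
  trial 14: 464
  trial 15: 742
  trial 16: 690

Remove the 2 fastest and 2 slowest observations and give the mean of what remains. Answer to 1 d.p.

Sorted: 455, 464, 486, 513, 537, 559, 561, 589, 614, 652, 680, 690, 709, 723, 742, 1537
Drop lowest 2 (455, 464) and highest 2 (742, 1537)
Remaining (n=12): Σ = 7313, mean = 7313/12 = 609.417

609.4 ms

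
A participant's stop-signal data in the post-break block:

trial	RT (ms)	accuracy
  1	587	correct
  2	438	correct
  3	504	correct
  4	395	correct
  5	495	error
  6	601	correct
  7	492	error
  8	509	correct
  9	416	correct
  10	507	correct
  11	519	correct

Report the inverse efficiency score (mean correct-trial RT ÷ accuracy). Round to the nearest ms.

608 ms

Correct trials (n=9): 587, 438, 504, 395, 601, 509, 416, 507, 519
Mean correct RT = 4476/9 = 497.3333 ms
Proportion correct = 9/11
IES = 497.3333 / (9/11) = 607.852 ms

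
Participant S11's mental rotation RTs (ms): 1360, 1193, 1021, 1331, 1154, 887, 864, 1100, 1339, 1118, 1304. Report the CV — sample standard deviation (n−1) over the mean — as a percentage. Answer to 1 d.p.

n = 11, Σ = 12671, M = 1151.9091
Σ(x−M)² = 309252.909; s = √(309252.909/10) = 175.8559
CV = 175.8559 / 1151.9091 = 0.15266 = 15.266%

15.3%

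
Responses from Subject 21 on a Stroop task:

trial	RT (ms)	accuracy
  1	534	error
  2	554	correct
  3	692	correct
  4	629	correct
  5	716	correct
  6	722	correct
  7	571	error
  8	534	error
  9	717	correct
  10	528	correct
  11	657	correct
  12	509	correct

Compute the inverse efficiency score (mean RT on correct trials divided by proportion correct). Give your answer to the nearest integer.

848 ms

Correct trials (n=9): 554, 692, 629, 716, 722, 717, 528, 657, 509
Mean correct RT = 5724/9 = 636.0000 ms
Proportion correct = 9/12
IES = 636.0000 / (9/12) = 848.000 ms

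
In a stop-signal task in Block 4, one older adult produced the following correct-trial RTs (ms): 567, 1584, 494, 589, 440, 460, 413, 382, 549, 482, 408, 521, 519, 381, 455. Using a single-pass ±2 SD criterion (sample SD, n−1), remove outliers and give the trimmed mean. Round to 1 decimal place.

n = 15, ΣRT = 8244, M = 549.600
Σ(x−M)² = 1205469.60; s = √(1205469.60/14) = 293.436
Cutoffs: 549.600 ± 2·293.436 → [-37.3, 1136.5]
Outside: 1584 → excluded.
Retained (n=14): Σ = 6660, mean = 6660/14 = 475.714

475.7 ms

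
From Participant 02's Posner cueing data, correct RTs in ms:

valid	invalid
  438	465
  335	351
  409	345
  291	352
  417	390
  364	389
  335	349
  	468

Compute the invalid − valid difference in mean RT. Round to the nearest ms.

M(valid) = 2589/7 = 369.857
M(invalid) = 3109/8 = 388.625
Difference = 388.625 − 369.857 = 18.768 ms

19 ms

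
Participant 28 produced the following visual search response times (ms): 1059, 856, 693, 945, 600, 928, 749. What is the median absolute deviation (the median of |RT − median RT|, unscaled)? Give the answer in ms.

Sorted: 600, 693, 749, 856, 928, 945, 1059 → median = 856
|x − 856|: 203, 0, 163, 89, 256, 72, 107
Sorted deviations: 0, 72, 89, 107, 163, 203, 256 → MAD = 107

107 ms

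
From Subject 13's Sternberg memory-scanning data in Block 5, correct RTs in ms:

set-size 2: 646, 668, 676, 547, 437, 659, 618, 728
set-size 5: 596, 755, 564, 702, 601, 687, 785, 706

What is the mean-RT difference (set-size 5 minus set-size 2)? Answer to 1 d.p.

52.1 ms

M(set-size 2) = 4979/8 = 622.375
M(set-size 5) = 5396/8 = 674.500
Difference = 674.500 − 622.375 = 52.125 ms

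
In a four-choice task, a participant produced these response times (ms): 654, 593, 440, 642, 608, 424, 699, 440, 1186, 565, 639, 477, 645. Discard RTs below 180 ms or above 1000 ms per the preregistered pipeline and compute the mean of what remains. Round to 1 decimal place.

568.8 ms

Excluded: 1186
Retained (n=12): Σ = 6826
Mean = 6826/12 = 568.8333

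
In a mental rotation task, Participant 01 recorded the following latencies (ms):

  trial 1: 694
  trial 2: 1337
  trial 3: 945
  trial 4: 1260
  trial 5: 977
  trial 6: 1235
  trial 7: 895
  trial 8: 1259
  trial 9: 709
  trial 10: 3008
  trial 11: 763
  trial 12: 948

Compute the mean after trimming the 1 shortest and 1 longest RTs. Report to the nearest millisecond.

Sorted: 694, 709, 763, 895, 945, 948, 977, 1235, 1259, 1260, 1337, 3008
Drop lowest 1 (694) and highest 1 (3008)
Remaining (n=10): Σ = 10328, mean = 10328/10 = 1032.800

1033 ms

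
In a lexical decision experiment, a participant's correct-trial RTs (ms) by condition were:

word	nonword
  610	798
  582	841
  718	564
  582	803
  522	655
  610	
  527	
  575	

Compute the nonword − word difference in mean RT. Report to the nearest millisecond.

141 ms

M(word) = 4726/8 = 590.750
M(nonword) = 3661/5 = 732.200
Difference = 732.200 − 590.750 = 141.450 ms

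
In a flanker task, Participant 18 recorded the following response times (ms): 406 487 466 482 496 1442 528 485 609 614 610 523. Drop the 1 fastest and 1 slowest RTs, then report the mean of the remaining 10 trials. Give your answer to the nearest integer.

Sorted: 406, 466, 482, 485, 487, 496, 523, 528, 609, 610, 614, 1442
Drop lowest 1 (406) and highest 1 (1442)
Remaining (n=10): Σ = 5300, mean = 5300/10 = 530.000

530 ms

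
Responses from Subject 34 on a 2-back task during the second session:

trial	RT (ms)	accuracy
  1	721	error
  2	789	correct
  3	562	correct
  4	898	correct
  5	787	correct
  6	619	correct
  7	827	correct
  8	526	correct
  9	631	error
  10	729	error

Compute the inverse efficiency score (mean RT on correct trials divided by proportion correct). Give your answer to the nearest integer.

Correct trials (n=7): 789, 562, 898, 787, 619, 827, 526
Mean correct RT = 5008/7 = 715.4286 ms
Proportion correct = 7/10
IES = 715.4286 / (7/10) = 1022.041 ms

1022 ms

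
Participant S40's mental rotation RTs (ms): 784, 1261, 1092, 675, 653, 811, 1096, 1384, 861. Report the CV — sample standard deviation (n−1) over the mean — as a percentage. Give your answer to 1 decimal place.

n = 9, Σ = 8617, M = 957.4444
Σ(x−M)² = 544690.222; s = √(544690.222/8) = 260.9335
CV = 260.9335 / 957.4444 = 0.27253 = 27.253%

27.3%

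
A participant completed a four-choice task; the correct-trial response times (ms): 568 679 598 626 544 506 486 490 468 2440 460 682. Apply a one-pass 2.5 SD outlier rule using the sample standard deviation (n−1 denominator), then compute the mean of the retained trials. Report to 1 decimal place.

555.2 ms

n = 12, ΣRT = 8547, M = 712.250
Σ(x−M)² = 3323160.25; s = √(3323160.25/11) = 549.641
Cutoffs: 712.250 ± 2.5·549.641 → [-661.9, 2086.4]
Outside: 2440 → excluded.
Retained (n=11): Σ = 6107, mean = 6107/11 = 555.182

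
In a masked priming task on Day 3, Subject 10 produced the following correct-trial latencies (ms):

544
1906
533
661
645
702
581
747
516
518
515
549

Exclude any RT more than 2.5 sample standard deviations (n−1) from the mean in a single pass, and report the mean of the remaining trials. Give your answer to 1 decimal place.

591.9 ms

n = 12, ΣRT = 8417, M = 701.417
Σ(x−M)² = 1651562.92; s = √(1651562.92/11) = 387.482
Cutoffs: 701.417 ± 2.5·387.482 → [-267.3, 1670.1]
Outside: 1906 → excluded.
Retained (n=11): Σ = 6511, mean = 6511/11 = 591.909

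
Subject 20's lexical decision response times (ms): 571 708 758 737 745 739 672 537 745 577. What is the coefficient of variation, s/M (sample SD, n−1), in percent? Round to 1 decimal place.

n = 10, Σ = 6789, M = 678.9000
Σ(x−M)² = 65038.900; s = √(65038.900/9) = 85.0091
CV = 85.0091 / 678.9000 = 0.12522 = 12.522%

12.5%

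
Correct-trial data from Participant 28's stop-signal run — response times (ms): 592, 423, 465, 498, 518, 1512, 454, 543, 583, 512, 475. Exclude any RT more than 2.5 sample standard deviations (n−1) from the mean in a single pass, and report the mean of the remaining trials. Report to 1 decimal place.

n = 11, ΣRT = 6575, M = 597.727
Σ(x−M)² = 946656.18; s = √(946656.18/10) = 307.678
Cutoffs: 597.727 ± 2.5·307.678 → [-171.5, 1366.9]
Outside: 1512 → excluded.
Retained (n=10): Σ = 5063, mean = 5063/10 = 506.300

506.3 ms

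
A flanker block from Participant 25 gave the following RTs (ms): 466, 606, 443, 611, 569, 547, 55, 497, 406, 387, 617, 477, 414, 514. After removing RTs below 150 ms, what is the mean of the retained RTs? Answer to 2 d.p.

504.15 ms

Excluded: 55
Retained (n=13): Σ = 6554
Mean = 6554/13 = 504.1538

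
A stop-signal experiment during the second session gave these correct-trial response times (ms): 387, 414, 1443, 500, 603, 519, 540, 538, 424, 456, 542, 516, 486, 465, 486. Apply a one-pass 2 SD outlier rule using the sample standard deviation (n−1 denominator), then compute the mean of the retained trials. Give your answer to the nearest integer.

491 ms

n = 15, ΣRT = 8319, M = 554.600
Σ(x−M)² = 890059.60; s = √(890059.60/14) = 252.142
Cutoffs: 554.600 ± 2·252.142 → [50.3, 1058.9]
Outside: 1443 → excluded.
Retained (n=14): Σ = 6876, mean = 6876/14 = 491.143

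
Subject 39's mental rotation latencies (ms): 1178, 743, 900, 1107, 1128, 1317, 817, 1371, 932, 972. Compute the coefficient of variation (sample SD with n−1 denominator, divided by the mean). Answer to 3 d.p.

0.199

n = 10, Σ = 10465, M = 1046.5000
Σ(x−M)² = 390970.500; s = √(390970.500/9) = 208.4254
CV = 208.4254 / 1046.5000 = 0.19916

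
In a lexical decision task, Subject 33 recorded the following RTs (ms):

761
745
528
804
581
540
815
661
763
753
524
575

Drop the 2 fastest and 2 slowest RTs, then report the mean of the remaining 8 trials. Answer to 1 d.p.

672.4 ms

Sorted: 524, 528, 540, 575, 581, 661, 745, 753, 761, 763, 804, 815
Drop lowest 2 (524, 528) and highest 2 (804, 815)
Remaining (n=8): Σ = 5379, mean = 5379/8 = 672.375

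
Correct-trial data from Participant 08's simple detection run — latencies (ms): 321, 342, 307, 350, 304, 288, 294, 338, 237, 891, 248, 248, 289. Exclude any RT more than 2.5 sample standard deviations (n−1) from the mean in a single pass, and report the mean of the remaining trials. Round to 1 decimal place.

297.2 ms

n = 13, ΣRT = 4457, M = 342.846
Σ(x−M)² = 341307.69; s = √(341307.69/12) = 168.648
Cutoffs: 342.846 ± 2.5·168.648 → [-78.8, 764.5]
Outside: 891 → excluded.
Retained (n=12): Σ = 3566, mean = 3566/12 = 297.167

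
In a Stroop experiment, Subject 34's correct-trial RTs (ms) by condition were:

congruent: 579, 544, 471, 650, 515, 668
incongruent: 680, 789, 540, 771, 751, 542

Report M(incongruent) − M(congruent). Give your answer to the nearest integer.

108 ms

M(congruent) = 3427/6 = 571.167
M(incongruent) = 4073/6 = 678.833
Difference = 678.833 − 571.167 = 107.667 ms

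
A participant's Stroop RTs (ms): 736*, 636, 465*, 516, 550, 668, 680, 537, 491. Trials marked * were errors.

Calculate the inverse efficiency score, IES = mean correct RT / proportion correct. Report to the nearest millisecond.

749 ms

Correct trials (n=7): 636, 516, 550, 668, 680, 537, 491
Mean correct RT = 4078/7 = 582.5714 ms
Proportion correct = 7/9
IES = 582.5714 / (7/9) = 749.020 ms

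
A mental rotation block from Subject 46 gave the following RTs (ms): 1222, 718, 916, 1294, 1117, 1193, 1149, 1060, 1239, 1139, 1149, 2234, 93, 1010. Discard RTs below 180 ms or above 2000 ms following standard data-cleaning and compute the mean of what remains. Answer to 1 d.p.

1100.5 ms

Excluded: 93, 2234
Retained (n=12): Σ = 13206
Mean = 13206/12 = 1100.5000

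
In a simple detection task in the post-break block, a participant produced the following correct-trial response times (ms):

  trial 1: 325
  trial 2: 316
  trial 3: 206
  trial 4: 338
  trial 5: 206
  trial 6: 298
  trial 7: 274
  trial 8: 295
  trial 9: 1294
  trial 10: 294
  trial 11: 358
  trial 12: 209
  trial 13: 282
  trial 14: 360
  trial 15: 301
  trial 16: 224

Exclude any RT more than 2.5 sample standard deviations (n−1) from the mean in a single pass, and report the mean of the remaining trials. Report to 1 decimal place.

n = 16, ΣRT = 5580, M = 348.750
Σ(x−M)² = 992095.00; s = √(992095.00/15) = 257.176
Cutoffs: 348.750 ± 2.5·257.176 → [-294.2, 991.7]
Outside: 1294 → excluded.
Retained (n=15): Σ = 4286, mean = 4286/15 = 285.733

285.7 ms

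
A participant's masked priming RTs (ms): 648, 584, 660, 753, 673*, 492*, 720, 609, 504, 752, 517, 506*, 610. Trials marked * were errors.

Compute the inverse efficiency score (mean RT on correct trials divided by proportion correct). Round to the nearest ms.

Correct trials (n=10): 648, 584, 660, 753, 720, 609, 504, 752, 517, 610
Mean correct RT = 6357/10 = 635.7000 ms
Proportion correct = 10/13
IES = 635.7000 / (10/13) = 826.410 ms

826 ms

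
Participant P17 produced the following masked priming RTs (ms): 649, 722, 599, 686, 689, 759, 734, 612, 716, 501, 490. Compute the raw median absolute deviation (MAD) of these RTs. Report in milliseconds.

Sorted: 490, 501, 599, 612, 649, 686, 689, 716, 722, 734, 759 → median = 686
|x − 686|: 37, 36, 87, 0, 3, 73, 48, 74, 30, 185, 196
Sorted deviations: 0, 3, 30, 36, 37, 48, 73, 74, 87, 185, 196 → MAD = 48

48 ms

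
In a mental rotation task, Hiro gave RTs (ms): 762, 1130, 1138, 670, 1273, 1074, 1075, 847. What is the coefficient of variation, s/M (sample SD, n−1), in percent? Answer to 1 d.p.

n = 8, Σ = 7969, M = 996.1250
Σ(x−M)² = 310406.875; s = √(310406.875/7) = 210.5798
CV = 210.5798 / 996.1250 = 0.21140 = 21.140%

21.1%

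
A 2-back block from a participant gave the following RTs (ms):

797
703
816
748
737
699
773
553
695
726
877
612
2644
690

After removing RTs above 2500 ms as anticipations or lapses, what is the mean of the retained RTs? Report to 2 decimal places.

Excluded: 2644
Retained (n=13): Σ = 9426
Mean = 9426/13 = 725.0769

725.08 ms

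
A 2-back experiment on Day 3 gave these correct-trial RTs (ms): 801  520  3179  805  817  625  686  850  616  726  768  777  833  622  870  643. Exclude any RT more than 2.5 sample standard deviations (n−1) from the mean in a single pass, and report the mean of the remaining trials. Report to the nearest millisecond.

731 ms

n = 16, ΣRT = 14138, M = 883.625
Σ(x−M)² = 5775793.75; s = √(5775793.75/15) = 620.526
Cutoffs: 883.625 ± 2.5·620.526 → [-667.7, 2434.9]
Outside: 3179 → excluded.
Retained (n=15): Σ = 10959, mean = 10959/15 = 730.600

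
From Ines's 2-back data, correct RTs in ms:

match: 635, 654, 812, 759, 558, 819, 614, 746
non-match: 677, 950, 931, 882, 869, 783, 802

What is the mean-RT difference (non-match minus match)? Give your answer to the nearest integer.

142 ms

M(match) = 5597/8 = 699.625
M(non-match) = 5894/7 = 842.000
Difference = 842.000 − 699.625 = 142.375 ms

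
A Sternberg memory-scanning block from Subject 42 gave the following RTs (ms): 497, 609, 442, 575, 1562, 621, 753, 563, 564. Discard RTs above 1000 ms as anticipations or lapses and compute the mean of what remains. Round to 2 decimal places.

578.00 ms

Excluded: 1562
Retained (n=8): Σ = 4624
Mean = 4624/8 = 578.0000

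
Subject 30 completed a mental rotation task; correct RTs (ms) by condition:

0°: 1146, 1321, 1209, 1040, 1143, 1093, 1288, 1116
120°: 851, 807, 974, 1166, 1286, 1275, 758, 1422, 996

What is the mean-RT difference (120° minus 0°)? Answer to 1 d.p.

M(0°) = 9356/8 = 1169.500
M(120°) = 9535/9 = 1059.444
Difference = 1059.444 − 1169.500 = -110.056 ms

-110.1 ms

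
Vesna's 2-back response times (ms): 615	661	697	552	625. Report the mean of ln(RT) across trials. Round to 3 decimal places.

6.443

ln(RT): 6.4216, 6.4938, 6.5468, 6.3135, 6.4378
Σ ln(RT) = 32.2135
Mean = 32.2135/5 = 6.44269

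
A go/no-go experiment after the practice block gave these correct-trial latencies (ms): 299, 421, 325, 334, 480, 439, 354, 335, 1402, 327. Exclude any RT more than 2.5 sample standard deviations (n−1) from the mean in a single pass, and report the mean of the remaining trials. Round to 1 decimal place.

n = 10, ΣRT = 4716, M = 471.600
Σ(x−M)² = 992952.40; s = √(992952.40/9) = 332.157
Cutoffs: 471.600 ± 2.5·332.157 → [-358.8, 1302.0]
Outside: 1402 → excluded.
Retained (n=9): Σ = 3314, mean = 3314/9 = 368.222

368.2 ms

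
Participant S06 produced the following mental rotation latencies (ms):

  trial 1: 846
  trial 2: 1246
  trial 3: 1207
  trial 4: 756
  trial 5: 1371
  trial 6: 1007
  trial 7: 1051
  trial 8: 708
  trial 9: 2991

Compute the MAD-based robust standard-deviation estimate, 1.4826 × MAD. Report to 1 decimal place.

303.9 ms

Sorted: 708, 756, 846, 1007, 1051, 1207, 1246, 1371, 2991 → median = 1051
|x − 1051| sorted: 0, 44, 156, 195, 205, 295, 320, 343, 1940 → MAD = 205
Robust SD ≈ 1.4826 × 205 = 303.933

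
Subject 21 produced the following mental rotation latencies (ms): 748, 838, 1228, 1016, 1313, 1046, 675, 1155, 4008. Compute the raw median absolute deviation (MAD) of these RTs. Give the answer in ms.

Sorted: 675, 748, 838, 1016, 1046, 1155, 1228, 1313, 4008 → median = 1046
|x − 1046|: 298, 208, 182, 30, 267, 0, 371, 109, 2962
Sorted deviations: 0, 30, 109, 182, 208, 267, 298, 371, 2962 → MAD = 208

208 ms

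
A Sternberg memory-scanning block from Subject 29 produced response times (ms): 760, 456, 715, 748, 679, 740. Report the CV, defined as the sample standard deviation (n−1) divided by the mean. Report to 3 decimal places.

n = 6, Σ = 4098, M = 683.0000
Σ(x−M)² = 65972.000; s = √(65972.000/5) = 114.8669
CV = 114.8669 / 683.0000 = 0.16818

0.168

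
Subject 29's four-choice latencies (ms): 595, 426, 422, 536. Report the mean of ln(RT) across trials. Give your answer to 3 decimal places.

6.193

ln(RT): 6.3886, 6.0544, 6.0450, 6.2841
Σ ln(RT) = 24.7721
Mean = 24.7721/4 = 6.19304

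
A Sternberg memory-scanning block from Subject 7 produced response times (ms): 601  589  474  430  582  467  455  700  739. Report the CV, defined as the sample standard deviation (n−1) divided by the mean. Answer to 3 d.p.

0.198

n = 9, Σ = 5037, M = 559.6667
Σ(x−M)² = 98616.000; s = √(98616.000/8) = 111.0270
CV = 111.0270 / 559.6667 = 0.19838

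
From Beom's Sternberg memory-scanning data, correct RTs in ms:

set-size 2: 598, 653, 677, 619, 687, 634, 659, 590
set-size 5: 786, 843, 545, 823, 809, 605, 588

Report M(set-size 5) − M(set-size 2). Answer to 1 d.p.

M(set-size 2) = 5117/8 = 639.625
M(set-size 5) = 4999/7 = 714.143
Difference = 714.143 − 639.625 = 74.518 ms

74.5 ms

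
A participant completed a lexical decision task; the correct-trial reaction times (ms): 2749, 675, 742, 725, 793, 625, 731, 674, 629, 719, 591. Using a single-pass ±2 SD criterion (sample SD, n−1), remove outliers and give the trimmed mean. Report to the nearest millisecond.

n = 11, ΣRT = 9653, M = 877.545
Σ(x−M)² = 3887862.73; s = √(3887862.73/10) = 623.527
Cutoffs: 877.545 ± 2·623.527 → [-369.5, 2124.6]
Outside: 2749 → excluded.
Retained (n=10): Σ = 6904, mean = 6904/10 = 690.400

690 ms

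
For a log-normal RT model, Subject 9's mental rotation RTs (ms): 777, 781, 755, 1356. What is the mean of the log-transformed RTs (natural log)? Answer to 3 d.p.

6.789

ln(RT): 6.6554, 6.6606, 6.6267, 7.2123
Σ ln(RT) = 27.1550
Mean = 27.1550/4 = 6.78876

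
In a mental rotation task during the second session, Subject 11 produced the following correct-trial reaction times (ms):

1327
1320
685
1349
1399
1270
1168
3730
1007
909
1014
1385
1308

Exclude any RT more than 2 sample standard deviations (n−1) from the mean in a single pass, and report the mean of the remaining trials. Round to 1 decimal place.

1178.4 ms

n = 13, ΣRT = 17871, M = 1374.692
Σ(x−M)² = 6570068.77; s = √(6570068.77/12) = 739.936
Cutoffs: 1374.692 ± 2·739.936 → [-105.2, 2854.6]
Outside: 3730 → excluded.
Retained (n=12): Σ = 14141, mean = 14141/12 = 1178.417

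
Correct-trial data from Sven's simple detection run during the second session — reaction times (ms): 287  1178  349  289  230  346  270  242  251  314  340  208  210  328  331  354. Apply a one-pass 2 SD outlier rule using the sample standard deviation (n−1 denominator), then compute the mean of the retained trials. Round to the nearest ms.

290 ms

n = 16, ΣRT = 5527, M = 345.438
Σ(x−M)² = 777243.94; s = √(777243.94/15) = 227.632
Cutoffs: 345.438 ± 2·227.632 → [-109.8, 800.7]
Outside: 1178 → excluded.
Retained (n=15): Σ = 4349, mean = 4349/15 = 289.933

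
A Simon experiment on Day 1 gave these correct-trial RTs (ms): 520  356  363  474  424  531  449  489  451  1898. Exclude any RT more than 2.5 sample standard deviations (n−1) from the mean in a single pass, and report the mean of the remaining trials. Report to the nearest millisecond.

451 ms

n = 10, ΣRT = 5955, M = 595.500
Σ(x−M)² = 1915642.50; s = √(1915642.50/9) = 461.356
Cutoffs: 595.500 ± 2.5·461.356 → [-557.9, 1748.9]
Outside: 1898 → excluded.
Retained (n=9): Σ = 4057, mean = 4057/9 = 450.778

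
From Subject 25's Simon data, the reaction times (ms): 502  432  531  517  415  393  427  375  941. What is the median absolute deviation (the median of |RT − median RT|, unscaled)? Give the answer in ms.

57 ms

Sorted: 375, 393, 415, 427, 432, 502, 517, 531, 941 → median = 432
|x − 432|: 70, 0, 99, 85, 17, 39, 5, 57, 509
Sorted deviations: 0, 5, 17, 39, 57, 70, 85, 99, 509 → MAD = 57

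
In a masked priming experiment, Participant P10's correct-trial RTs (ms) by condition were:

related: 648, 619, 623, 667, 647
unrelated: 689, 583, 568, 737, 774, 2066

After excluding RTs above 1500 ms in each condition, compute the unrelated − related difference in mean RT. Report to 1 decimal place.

29.4 ms

unrelated: exclude 2066
M(related) = 3204/5 = 640.800
M(unrelated) = 3351/5 = 670.200
Difference = 670.200 − 640.800 = 29.400 ms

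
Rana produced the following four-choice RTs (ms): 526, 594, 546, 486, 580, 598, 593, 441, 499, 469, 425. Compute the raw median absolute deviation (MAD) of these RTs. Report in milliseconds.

Sorted: 425, 441, 469, 486, 499, 526, 546, 580, 593, 594, 598 → median = 526
|x − 526|: 0, 68, 20, 40, 54, 72, 67, 85, 27, 57, 101
Sorted deviations: 0, 20, 27, 40, 54, 57, 67, 68, 72, 85, 101 → MAD = 57

57 ms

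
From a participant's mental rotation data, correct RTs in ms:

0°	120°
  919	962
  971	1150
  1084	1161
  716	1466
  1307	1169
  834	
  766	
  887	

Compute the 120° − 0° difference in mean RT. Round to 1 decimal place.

246.1 ms

M(0°) = 7484/8 = 935.500
M(120°) = 5908/5 = 1181.600
Difference = 1181.600 − 935.500 = 246.100 ms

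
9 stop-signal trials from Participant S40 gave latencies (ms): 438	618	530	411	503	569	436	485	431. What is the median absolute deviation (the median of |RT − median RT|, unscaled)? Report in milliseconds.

Sorted: 411, 431, 436, 438, 485, 503, 530, 569, 618 → median = 485
|x − 485|: 47, 133, 45, 74, 18, 84, 49, 0, 54
Sorted deviations: 0, 18, 45, 47, 49, 54, 74, 84, 133 → MAD = 49

49 ms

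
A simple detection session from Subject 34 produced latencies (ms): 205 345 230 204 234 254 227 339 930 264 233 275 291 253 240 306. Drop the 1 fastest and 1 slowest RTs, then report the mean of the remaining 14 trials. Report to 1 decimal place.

264.0 ms

Sorted: 204, 205, 227, 230, 233, 234, 240, 253, 254, 264, 275, 291, 306, 339, 345, 930
Drop lowest 1 (204) and highest 1 (930)
Remaining (n=14): Σ = 3696, mean = 3696/14 = 264.000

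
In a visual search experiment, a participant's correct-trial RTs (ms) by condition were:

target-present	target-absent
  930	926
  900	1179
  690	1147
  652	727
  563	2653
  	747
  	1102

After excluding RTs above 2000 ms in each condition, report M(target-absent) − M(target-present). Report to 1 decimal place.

target-absent: exclude 2653
M(target-present) = 3735/5 = 747.000
M(target-absent) = 5828/6 = 971.333
Difference = 971.333 − 747.000 = 224.333 ms

224.3 ms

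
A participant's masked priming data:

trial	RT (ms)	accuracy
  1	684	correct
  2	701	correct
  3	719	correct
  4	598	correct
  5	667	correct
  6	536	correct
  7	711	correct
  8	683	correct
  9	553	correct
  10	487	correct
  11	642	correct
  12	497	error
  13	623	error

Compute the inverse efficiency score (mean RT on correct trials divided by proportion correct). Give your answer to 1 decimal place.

750.0 ms

Correct trials (n=11): 684, 701, 719, 598, 667, 536, 711, 683, 553, 487, 642
Mean correct RT = 6981/11 = 634.6364 ms
Proportion correct = 11/13
IES = 634.6364 / (11/13) = 750.025 ms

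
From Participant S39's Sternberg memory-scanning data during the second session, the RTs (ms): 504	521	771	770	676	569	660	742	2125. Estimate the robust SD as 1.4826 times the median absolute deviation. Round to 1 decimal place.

Sorted: 504, 521, 569, 660, 676, 742, 770, 771, 2125 → median = 676
|x − 676| sorted: 0, 16, 66, 94, 95, 107, 155, 172, 1449 → MAD = 95
Robust SD ≈ 1.4826 × 95 = 140.847

140.8 ms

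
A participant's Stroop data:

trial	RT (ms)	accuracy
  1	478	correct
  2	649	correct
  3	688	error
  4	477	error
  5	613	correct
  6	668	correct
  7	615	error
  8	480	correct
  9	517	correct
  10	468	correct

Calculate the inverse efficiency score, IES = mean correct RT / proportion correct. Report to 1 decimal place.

Correct trials (n=7): 478, 649, 613, 668, 480, 517, 468
Mean correct RT = 3873/7 = 553.2857 ms
Proportion correct = 7/10
IES = 553.2857 / (7/10) = 790.408 ms

790.4 ms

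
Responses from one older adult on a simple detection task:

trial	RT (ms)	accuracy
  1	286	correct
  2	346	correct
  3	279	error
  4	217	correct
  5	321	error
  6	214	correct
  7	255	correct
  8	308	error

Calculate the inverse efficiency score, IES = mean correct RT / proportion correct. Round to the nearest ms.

422 ms

Correct trials (n=5): 286, 346, 217, 214, 255
Mean correct RT = 1318/5 = 263.6000 ms
Proportion correct = 5/8
IES = 263.6000 / (5/8) = 421.760 ms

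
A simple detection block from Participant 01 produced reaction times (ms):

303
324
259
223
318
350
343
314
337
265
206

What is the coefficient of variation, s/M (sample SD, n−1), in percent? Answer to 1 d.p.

16.7%

n = 11, Σ = 3242, M = 294.7273
Σ(x−M)² = 24188.182; s = √(24188.182/10) = 49.1815
CV = 49.1815 / 294.7273 = 0.16687 = 16.687%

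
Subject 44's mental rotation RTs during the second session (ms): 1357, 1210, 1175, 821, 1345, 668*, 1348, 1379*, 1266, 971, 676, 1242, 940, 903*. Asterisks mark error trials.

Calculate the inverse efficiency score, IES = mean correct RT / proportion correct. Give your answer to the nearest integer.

Correct trials (n=11): 1357, 1210, 1175, 821, 1345, 1348, 1266, 971, 676, 1242, 940
Mean correct RT = 12351/11 = 1122.8182 ms
Proportion correct = 11/14
IES = 1122.8182 / (11/14) = 1429.041 ms

1429 ms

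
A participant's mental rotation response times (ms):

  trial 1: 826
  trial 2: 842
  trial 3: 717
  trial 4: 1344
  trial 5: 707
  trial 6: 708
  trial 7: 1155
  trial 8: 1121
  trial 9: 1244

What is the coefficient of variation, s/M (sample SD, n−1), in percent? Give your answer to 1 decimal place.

26.2%

n = 9, Σ = 8664, M = 962.6667
Σ(x−M)² = 510436.000; s = √(510436.000/8) = 252.5955
CV = 252.5955 / 962.6667 = 0.26239 = 26.239%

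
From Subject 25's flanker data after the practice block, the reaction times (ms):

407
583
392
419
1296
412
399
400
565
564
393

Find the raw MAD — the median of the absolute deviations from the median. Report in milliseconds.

Sorted: 392, 393, 399, 400, 407, 412, 419, 564, 565, 583, 1296 → median = 412
|x − 412|: 5, 171, 20, 7, 884, 0, 13, 12, 153, 152, 19
Sorted deviations: 0, 5, 7, 12, 13, 19, 20, 152, 153, 171, 884 → MAD = 19

19 ms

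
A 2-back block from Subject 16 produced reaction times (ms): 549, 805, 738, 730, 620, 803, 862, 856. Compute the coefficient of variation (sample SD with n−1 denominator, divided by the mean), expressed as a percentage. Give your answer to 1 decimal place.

n = 8, Σ = 5963, M = 745.3750
Σ(x−M)² = 87287.875; s = √(87287.875/7) = 111.6678
CV = 111.6678 / 745.3750 = 0.14981 = 14.981%

15.0%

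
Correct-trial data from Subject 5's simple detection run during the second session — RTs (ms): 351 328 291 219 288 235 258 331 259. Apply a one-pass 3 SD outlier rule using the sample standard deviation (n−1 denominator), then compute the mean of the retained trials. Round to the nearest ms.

n = 9, ΣRT = 2560, M = 284.444
Σ(x−M)² = 16624.22; s = √(16624.22/8) = 45.585
Cutoffs: 284.444 ± 3·45.585 → [147.7, 421.2]
No RTs fall outside the cutoffs; all 9 retained. Mean = 2560/9 = 284.444

284 ms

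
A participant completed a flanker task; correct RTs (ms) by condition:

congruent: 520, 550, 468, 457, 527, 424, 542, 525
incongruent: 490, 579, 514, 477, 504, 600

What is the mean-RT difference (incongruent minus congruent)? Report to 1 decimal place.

M(congruent) = 4013/8 = 501.625
M(incongruent) = 3164/6 = 527.333
Difference = 527.333 − 501.625 = 25.708 ms

25.7 ms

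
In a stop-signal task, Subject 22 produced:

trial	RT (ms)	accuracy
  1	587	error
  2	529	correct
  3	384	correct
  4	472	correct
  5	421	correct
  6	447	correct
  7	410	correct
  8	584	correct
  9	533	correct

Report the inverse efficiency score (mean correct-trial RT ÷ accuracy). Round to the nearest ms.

Correct trials (n=8): 529, 384, 472, 421, 447, 410, 584, 533
Mean correct RT = 3780/8 = 472.5000 ms
Proportion correct = 8/9
IES = 472.5000 / (8/9) = 531.562 ms

532 ms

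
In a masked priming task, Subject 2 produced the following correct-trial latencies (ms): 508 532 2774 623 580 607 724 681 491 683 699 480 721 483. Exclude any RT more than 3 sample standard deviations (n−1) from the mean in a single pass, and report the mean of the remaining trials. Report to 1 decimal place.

600.9 ms

n = 14, ΣRT = 10586, M = 756.143
Σ(x−M)² = 4492251.71; s = √(4492251.71/13) = 587.842
Cutoffs: 756.143 ± 3·587.842 → [-1007.4, 2519.7]
Outside: 2774 → excluded.
Retained (n=13): Σ = 7812, mean = 7812/13 = 600.923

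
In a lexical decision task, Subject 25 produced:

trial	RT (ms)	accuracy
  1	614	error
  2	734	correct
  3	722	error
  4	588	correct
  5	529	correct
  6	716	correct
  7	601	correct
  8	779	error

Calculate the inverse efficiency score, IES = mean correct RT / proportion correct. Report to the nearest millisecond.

Correct trials (n=5): 734, 588, 529, 716, 601
Mean correct RT = 3168/5 = 633.6000 ms
Proportion correct = 5/8
IES = 633.6000 / (5/8) = 1013.760 ms

1014 ms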